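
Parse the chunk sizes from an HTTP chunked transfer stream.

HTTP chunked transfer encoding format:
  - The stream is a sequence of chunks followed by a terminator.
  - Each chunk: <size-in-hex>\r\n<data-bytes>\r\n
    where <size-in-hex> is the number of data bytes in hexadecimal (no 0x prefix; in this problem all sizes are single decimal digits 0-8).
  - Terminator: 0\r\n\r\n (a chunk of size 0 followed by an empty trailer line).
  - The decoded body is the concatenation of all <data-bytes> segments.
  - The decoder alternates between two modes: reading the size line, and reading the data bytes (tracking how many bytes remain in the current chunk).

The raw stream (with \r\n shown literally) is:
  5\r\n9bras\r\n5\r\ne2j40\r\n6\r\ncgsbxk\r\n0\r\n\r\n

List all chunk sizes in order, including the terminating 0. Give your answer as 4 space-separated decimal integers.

Chunk 1: stream[0..1]='5' size=0x5=5, data at stream[3..8]='9bras' -> body[0..5], body so far='9bras'
Chunk 2: stream[10..11]='5' size=0x5=5, data at stream[13..18]='e2j40' -> body[5..10], body so far='9brase2j40'
Chunk 3: stream[20..21]='6' size=0x6=6, data at stream[23..29]='cgsbxk' -> body[10..16], body so far='9brase2j40cgsbxk'
Chunk 4: stream[31..32]='0' size=0 (terminator). Final body='9brase2j40cgsbxk' (16 bytes)

Answer: 5 5 6 0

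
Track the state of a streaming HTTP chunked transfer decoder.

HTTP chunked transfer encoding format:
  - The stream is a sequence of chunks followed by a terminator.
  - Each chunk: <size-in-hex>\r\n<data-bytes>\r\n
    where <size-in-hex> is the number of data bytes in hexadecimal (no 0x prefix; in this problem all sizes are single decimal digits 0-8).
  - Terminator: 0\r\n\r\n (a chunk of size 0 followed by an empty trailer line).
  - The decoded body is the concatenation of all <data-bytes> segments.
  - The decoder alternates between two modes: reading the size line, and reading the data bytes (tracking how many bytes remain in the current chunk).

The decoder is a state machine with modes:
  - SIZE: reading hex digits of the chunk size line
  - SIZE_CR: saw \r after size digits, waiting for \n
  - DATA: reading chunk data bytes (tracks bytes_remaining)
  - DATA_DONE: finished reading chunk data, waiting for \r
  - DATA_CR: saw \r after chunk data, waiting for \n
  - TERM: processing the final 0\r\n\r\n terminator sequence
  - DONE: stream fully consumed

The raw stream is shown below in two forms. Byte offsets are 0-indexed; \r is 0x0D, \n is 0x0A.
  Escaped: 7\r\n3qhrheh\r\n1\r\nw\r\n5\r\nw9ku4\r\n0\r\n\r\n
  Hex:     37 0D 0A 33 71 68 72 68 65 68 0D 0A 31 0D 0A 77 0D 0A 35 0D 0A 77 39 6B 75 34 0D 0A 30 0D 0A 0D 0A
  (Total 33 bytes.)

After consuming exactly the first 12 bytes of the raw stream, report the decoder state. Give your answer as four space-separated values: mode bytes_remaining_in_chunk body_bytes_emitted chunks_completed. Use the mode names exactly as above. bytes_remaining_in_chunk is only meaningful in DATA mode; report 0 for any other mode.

Answer: SIZE 0 7 1

Derivation:
Byte 0 = '7': mode=SIZE remaining=0 emitted=0 chunks_done=0
Byte 1 = 0x0D: mode=SIZE_CR remaining=0 emitted=0 chunks_done=0
Byte 2 = 0x0A: mode=DATA remaining=7 emitted=0 chunks_done=0
Byte 3 = '3': mode=DATA remaining=6 emitted=1 chunks_done=0
Byte 4 = 'q': mode=DATA remaining=5 emitted=2 chunks_done=0
Byte 5 = 'h': mode=DATA remaining=4 emitted=3 chunks_done=0
Byte 6 = 'r': mode=DATA remaining=3 emitted=4 chunks_done=0
Byte 7 = 'h': mode=DATA remaining=2 emitted=5 chunks_done=0
Byte 8 = 'e': mode=DATA remaining=1 emitted=6 chunks_done=0
Byte 9 = 'h': mode=DATA_DONE remaining=0 emitted=7 chunks_done=0
Byte 10 = 0x0D: mode=DATA_CR remaining=0 emitted=7 chunks_done=0
Byte 11 = 0x0A: mode=SIZE remaining=0 emitted=7 chunks_done=1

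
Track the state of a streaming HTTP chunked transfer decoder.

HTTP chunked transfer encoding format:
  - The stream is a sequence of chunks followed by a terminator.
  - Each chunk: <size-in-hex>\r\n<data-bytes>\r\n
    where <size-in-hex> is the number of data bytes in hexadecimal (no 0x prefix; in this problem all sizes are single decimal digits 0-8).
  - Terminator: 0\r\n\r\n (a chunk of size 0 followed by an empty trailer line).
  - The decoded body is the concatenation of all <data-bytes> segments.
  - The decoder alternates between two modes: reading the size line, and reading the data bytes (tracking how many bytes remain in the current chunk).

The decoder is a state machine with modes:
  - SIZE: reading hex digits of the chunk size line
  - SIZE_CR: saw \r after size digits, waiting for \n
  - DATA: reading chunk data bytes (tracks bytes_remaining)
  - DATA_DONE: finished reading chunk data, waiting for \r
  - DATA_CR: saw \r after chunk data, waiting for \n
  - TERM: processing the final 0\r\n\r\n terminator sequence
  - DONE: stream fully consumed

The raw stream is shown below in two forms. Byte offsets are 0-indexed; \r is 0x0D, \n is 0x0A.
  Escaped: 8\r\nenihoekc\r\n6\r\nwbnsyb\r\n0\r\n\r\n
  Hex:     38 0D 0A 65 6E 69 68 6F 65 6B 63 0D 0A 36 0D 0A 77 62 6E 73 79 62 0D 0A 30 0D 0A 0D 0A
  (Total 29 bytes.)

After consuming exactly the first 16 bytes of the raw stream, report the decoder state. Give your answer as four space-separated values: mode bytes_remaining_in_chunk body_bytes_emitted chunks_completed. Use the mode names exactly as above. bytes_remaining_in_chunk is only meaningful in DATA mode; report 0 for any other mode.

Answer: DATA 6 8 1

Derivation:
Byte 0 = '8': mode=SIZE remaining=0 emitted=0 chunks_done=0
Byte 1 = 0x0D: mode=SIZE_CR remaining=0 emitted=0 chunks_done=0
Byte 2 = 0x0A: mode=DATA remaining=8 emitted=0 chunks_done=0
Byte 3 = 'e': mode=DATA remaining=7 emitted=1 chunks_done=0
Byte 4 = 'n': mode=DATA remaining=6 emitted=2 chunks_done=0
Byte 5 = 'i': mode=DATA remaining=5 emitted=3 chunks_done=0
Byte 6 = 'h': mode=DATA remaining=4 emitted=4 chunks_done=0
Byte 7 = 'o': mode=DATA remaining=3 emitted=5 chunks_done=0
Byte 8 = 'e': mode=DATA remaining=2 emitted=6 chunks_done=0
Byte 9 = 'k': mode=DATA remaining=1 emitted=7 chunks_done=0
Byte 10 = 'c': mode=DATA_DONE remaining=0 emitted=8 chunks_done=0
Byte 11 = 0x0D: mode=DATA_CR remaining=0 emitted=8 chunks_done=0
Byte 12 = 0x0A: mode=SIZE remaining=0 emitted=8 chunks_done=1
Byte 13 = '6': mode=SIZE remaining=0 emitted=8 chunks_done=1
Byte 14 = 0x0D: mode=SIZE_CR remaining=0 emitted=8 chunks_done=1
Byte 15 = 0x0A: mode=DATA remaining=6 emitted=8 chunks_done=1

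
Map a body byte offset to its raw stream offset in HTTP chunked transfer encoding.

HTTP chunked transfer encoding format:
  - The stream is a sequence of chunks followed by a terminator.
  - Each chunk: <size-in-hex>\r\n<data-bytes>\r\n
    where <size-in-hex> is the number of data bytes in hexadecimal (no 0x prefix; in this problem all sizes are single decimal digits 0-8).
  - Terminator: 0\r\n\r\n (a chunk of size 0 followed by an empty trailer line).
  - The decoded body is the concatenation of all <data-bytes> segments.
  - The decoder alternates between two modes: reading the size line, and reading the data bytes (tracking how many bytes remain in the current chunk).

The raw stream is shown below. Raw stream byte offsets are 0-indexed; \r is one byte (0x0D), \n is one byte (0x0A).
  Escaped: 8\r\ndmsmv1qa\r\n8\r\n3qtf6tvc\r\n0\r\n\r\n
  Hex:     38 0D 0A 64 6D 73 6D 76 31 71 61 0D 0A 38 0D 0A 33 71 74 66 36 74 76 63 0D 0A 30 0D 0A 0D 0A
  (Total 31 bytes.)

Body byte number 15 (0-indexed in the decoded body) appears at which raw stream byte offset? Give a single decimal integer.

Chunk 1: stream[0..1]='8' size=0x8=8, data at stream[3..11]='dmsmv1qa' -> body[0..8], body so far='dmsmv1qa'
Chunk 2: stream[13..14]='8' size=0x8=8, data at stream[16..24]='3qtf6tvc' -> body[8..16], body so far='dmsmv1qa3qtf6tvc'
Chunk 3: stream[26..27]='0' size=0 (terminator). Final body='dmsmv1qa3qtf6tvc' (16 bytes)
Body byte 15 at stream offset 23

Answer: 23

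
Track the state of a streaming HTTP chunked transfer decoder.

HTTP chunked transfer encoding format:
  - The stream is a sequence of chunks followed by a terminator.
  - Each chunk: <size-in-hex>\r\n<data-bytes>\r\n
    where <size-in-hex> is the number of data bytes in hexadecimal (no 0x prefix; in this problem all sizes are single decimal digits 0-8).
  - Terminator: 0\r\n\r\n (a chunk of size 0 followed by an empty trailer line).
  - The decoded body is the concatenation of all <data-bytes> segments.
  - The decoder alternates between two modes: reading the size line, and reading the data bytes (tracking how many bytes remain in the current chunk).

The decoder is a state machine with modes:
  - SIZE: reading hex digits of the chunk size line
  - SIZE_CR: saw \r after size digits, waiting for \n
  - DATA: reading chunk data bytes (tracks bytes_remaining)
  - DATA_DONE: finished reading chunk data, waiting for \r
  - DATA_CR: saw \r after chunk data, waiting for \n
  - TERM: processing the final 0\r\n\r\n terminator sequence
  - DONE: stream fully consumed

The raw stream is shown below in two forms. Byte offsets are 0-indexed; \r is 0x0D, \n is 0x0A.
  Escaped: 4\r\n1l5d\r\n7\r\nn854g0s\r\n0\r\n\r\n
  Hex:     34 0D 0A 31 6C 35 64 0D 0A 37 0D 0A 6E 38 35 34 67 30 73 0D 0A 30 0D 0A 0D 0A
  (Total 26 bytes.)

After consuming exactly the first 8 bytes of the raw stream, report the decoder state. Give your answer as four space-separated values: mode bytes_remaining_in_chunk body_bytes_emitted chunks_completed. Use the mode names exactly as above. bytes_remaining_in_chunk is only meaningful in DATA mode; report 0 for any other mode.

Byte 0 = '4': mode=SIZE remaining=0 emitted=0 chunks_done=0
Byte 1 = 0x0D: mode=SIZE_CR remaining=0 emitted=0 chunks_done=0
Byte 2 = 0x0A: mode=DATA remaining=4 emitted=0 chunks_done=0
Byte 3 = '1': mode=DATA remaining=3 emitted=1 chunks_done=0
Byte 4 = 'l': mode=DATA remaining=2 emitted=2 chunks_done=0
Byte 5 = '5': mode=DATA remaining=1 emitted=3 chunks_done=0
Byte 6 = 'd': mode=DATA_DONE remaining=0 emitted=4 chunks_done=0
Byte 7 = 0x0D: mode=DATA_CR remaining=0 emitted=4 chunks_done=0

Answer: DATA_CR 0 4 0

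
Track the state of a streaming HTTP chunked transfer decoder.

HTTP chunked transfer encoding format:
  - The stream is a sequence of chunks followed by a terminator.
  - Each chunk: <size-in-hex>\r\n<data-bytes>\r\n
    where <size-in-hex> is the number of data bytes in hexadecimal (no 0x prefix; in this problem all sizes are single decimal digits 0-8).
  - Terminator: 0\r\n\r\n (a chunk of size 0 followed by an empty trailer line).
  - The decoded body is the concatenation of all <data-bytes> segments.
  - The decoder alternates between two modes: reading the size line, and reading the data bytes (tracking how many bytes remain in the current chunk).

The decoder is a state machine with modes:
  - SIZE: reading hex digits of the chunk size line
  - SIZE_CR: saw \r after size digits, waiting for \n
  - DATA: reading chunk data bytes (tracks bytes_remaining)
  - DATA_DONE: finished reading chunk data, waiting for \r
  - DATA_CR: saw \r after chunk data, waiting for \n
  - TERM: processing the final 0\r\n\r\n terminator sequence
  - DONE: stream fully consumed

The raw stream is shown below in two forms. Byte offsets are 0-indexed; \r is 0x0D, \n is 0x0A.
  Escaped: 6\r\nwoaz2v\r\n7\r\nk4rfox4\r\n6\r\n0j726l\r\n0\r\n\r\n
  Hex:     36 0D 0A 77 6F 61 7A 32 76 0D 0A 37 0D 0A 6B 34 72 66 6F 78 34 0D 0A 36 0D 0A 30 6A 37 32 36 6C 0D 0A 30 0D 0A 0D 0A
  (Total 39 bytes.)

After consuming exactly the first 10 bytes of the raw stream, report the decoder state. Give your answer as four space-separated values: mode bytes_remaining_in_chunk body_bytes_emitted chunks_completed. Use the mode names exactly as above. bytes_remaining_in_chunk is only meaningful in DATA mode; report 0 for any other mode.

Answer: DATA_CR 0 6 0

Derivation:
Byte 0 = '6': mode=SIZE remaining=0 emitted=0 chunks_done=0
Byte 1 = 0x0D: mode=SIZE_CR remaining=0 emitted=0 chunks_done=0
Byte 2 = 0x0A: mode=DATA remaining=6 emitted=0 chunks_done=0
Byte 3 = 'w': mode=DATA remaining=5 emitted=1 chunks_done=0
Byte 4 = 'o': mode=DATA remaining=4 emitted=2 chunks_done=0
Byte 5 = 'a': mode=DATA remaining=3 emitted=3 chunks_done=0
Byte 6 = 'z': mode=DATA remaining=2 emitted=4 chunks_done=0
Byte 7 = '2': mode=DATA remaining=1 emitted=5 chunks_done=0
Byte 8 = 'v': mode=DATA_DONE remaining=0 emitted=6 chunks_done=0
Byte 9 = 0x0D: mode=DATA_CR remaining=0 emitted=6 chunks_done=0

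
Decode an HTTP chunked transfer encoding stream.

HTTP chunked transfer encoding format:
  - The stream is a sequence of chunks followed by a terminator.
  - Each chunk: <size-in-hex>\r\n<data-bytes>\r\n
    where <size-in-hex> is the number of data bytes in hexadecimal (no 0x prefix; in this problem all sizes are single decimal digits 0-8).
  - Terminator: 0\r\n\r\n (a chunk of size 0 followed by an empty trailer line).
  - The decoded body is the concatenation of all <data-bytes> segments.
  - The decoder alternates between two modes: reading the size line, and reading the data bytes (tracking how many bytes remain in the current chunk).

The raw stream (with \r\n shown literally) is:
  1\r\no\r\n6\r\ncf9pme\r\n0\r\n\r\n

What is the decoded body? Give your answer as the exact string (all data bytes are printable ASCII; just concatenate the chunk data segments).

Chunk 1: stream[0..1]='1' size=0x1=1, data at stream[3..4]='o' -> body[0..1], body so far='o'
Chunk 2: stream[6..7]='6' size=0x6=6, data at stream[9..15]='cf9pme' -> body[1..7], body so far='ocf9pme'
Chunk 3: stream[17..18]='0' size=0 (terminator). Final body='ocf9pme' (7 bytes)

Answer: ocf9pme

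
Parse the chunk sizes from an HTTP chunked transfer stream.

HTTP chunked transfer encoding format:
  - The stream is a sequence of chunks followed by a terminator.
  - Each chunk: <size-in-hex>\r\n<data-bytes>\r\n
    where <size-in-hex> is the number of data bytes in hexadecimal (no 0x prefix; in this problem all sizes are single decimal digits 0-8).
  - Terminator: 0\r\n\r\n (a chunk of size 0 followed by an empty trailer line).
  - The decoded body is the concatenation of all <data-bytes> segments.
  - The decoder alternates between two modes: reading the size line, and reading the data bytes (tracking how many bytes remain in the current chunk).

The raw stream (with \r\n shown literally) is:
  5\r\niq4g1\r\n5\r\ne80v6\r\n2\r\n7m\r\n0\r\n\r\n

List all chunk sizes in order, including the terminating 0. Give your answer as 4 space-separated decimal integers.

Chunk 1: stream[0..1]='5' size=0x5=5, data at stream[3..8]='iq4g1' -> body[0..5], body so far='iq4g1'
Chunk 2: stream[10..11]='5' size=0x5=5, data at stream[13..18]='e80v6' -> body[5..10], body so far='iq4g1e80v6'
Chunk 3: stream[20..21]='2' size=0x2=2, data at stream[23..25]='7m' -> body[10..12], body so far='iq4g1e80v67m'
Chunk 4: stream[27..28]='0' size=0 (terminator). Final body='iq4g1e80v67m' (12 bytes)

Answer: 5 5 2 0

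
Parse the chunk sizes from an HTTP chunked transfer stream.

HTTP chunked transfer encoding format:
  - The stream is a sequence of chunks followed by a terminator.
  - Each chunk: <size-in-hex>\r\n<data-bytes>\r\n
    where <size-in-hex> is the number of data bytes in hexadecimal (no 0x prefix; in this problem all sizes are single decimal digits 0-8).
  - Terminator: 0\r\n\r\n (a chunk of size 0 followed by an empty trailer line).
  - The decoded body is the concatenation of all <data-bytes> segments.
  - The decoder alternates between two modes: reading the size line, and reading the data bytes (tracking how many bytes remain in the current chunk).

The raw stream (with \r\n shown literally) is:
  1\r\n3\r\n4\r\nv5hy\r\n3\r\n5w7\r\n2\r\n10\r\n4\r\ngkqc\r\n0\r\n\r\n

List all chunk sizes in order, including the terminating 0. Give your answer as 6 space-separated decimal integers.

Chunk 1: stream[0..1]='1' size=0x1=1, data at stream[3..4]='3' -> body[0..1], body so far='3'
Chunk 2: stream[6..7]='4' size=0x4=4, data at stream[9..13]='v5hy' -> body[1..5], body so far='3v5hy'
Chunk 3: stream[15..16]='3' size=0x3=3, data at stream[18..21]='5w7' -> body[5..8], body so far='3v5hy5w7'
Chunk 4: stream[23..24]='2' size=0x2=2, data at stream[26..28]='10' -> body[8..10], body so far='3v5hy5w710'
Chunk 5: stream[30..31]='4' size=0x4=4, data at stream[33..37]='gkqc' -> body[10..14], body so far='3v5hy5w710gkqc'
Chunk 6: stream[39..40]='0' size=0 (terminator). Final body='3v5hy5w710gkqc' (14 bytes)

Answer: 1 4 3 2 4 0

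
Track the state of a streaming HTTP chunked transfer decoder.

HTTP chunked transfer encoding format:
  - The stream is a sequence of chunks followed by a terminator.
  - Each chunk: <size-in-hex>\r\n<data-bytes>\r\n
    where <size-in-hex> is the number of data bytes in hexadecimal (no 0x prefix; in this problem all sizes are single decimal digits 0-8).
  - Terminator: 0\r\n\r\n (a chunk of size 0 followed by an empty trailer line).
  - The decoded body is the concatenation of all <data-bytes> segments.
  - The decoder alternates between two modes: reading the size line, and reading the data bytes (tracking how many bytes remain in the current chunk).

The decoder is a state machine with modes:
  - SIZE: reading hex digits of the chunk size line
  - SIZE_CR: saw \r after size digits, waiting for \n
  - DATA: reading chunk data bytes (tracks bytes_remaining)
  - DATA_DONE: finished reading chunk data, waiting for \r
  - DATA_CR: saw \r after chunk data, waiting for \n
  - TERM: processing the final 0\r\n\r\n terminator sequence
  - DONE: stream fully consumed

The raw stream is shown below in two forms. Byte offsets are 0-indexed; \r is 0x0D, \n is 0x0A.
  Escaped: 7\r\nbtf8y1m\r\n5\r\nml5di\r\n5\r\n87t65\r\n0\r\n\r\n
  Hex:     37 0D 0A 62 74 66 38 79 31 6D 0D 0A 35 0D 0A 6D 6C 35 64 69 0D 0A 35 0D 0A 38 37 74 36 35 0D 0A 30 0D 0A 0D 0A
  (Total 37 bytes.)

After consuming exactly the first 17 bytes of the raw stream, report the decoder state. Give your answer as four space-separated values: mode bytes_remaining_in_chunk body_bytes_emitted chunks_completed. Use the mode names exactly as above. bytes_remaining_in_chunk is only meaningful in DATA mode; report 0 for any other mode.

Answer: DATA 3 9 1

Derivation:
Byte 0 = '7': mode=SIZE remaining=0 emitted=0 chunks_done=0
Byte 1 = 0x0D: mode=SIZE_CR remaining=0 emitted=0 chunks_done=0
Byte 2 = 0x0A: mode=DATA remaining=7 emitted=0 chunks_done=0
Byte 3 = 'b': mode=DATA remaining=6 emitted=1 chunks_done=0
Byte 4 = 't': mode=DATA remaining=5 emitted=2 chunks_done=0
Byte 5 = 'f': mode=DATA remaining=4 emitted=3 chunks_done=0
Byte 6 = '8': mode=DATA remaining=3 emitted=4 chunks_done=0
Byte 7 = 'y': mode=DATA remaining=2 emitted=5 chunks_done=0
Byte 8 = '1': mode=DATA remaining=1 emitted=6 chunks_done=0
Byte 9 = 'm': mode=DATA_DONE remaining=0 emitted=7 chunks_done=0
Byte 10 = 0x0D: mode=DATA_CR remaining=0 emitted=7 chunks_done=0
Byte 11 = 0x0A: mode=SIZE remaining=0 emitted=7 chunks_done=1
Byte 12 = '5': mode=SIZE remaining=0 emitted=7 chunks_done=1
Byte 13 = 0x0D: mode=SIZE_CR remaining=0 emitted=7 chunks_done=1
Byte 14 = 0x0A: mode=DATA remaining=5 emitted=7 chunks_done=1
Byte 15 = 'm': mode=DATA remaining=4 emitted=8 chunks_done=1
Byte 16 = 'l': mode=DATA remaining=3 emitted=9 chunks_done=1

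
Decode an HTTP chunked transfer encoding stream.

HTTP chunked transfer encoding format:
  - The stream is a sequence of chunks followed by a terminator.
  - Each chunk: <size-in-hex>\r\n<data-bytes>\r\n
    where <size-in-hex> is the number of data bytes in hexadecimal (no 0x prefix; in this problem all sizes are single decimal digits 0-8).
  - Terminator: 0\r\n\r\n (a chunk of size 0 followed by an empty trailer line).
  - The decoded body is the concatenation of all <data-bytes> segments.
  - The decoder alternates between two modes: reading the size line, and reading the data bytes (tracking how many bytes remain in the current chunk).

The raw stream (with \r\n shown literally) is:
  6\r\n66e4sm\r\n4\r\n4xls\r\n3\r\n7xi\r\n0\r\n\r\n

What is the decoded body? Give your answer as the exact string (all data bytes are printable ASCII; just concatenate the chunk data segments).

Chunk 1: stream[0..1]='6' size=0x6=6, data at stream[3..9]='66e4sm' -> body[0..6], body so far='66e4sm'
Chunk 2: stream[11..12]='4' size=0x4=4, data at stream[14..18]='4xls' -> body[6..10], body so far='66e4sm4xls'
Chunk 3: stream[20..21]='3' size=0x3=3, data at stream[23..26]='7xi' -> body[10..13], body so far='66e4sm4xls7xi'
Chunk 4: stream[28..29]='0' size=0 (terminator). Final body='66e4sm4xls7xi' (13 bytes)

Answer: 66e4sm4xls7xi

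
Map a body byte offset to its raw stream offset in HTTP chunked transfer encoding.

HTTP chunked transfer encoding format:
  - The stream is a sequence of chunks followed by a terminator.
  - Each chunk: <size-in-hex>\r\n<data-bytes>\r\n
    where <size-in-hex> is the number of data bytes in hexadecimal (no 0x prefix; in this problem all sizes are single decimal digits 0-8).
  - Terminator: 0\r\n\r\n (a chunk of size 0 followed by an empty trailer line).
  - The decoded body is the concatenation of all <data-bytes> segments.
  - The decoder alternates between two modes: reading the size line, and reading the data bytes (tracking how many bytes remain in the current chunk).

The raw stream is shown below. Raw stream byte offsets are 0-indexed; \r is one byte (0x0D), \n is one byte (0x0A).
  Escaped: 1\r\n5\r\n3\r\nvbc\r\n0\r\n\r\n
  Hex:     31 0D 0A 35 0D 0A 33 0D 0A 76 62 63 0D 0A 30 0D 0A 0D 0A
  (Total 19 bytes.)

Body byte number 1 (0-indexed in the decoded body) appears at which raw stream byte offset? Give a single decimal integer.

Chunk 1: stream[0..1]='1' size=0x1=1, data at stream[3..4]='5' -> body[0..1], body so far='5'
Chunk 2: stream[6..7]='3' size=0x3=3, data at stream[9..12]='vbc' -> body[1..4], body so far='5vbc'
Chunk 3: stream[14..15]='0' size=0 (terminator). Final body='5vbc' (4 bytes)
Body byte 1 at stream offset 9

Answer: 9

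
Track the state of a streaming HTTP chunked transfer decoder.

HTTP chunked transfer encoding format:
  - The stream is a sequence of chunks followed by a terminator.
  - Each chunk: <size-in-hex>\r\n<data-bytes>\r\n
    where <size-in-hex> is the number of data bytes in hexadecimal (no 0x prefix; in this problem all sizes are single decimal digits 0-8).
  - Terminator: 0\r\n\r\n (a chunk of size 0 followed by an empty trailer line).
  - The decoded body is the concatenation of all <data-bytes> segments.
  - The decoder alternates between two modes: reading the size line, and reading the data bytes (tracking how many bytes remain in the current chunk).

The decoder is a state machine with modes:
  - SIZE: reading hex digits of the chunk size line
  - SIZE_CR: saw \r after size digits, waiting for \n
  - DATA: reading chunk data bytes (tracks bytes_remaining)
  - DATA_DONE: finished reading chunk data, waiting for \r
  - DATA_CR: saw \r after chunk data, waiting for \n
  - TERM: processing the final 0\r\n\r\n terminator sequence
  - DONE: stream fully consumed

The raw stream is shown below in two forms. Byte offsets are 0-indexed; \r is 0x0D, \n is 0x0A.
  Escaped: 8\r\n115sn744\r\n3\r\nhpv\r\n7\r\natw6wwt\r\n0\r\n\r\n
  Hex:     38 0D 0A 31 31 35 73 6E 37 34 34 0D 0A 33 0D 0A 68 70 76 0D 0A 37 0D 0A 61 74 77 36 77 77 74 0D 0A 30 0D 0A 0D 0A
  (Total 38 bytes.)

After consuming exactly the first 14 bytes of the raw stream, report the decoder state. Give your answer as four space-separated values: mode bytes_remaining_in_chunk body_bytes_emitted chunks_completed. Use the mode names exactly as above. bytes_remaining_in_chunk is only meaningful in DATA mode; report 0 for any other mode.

Byte 0 = '8': mode=SIZE remaining=0 emitted=0 chunks_done=0
Byte 1 = 0x0D: mode=SIZE_CR remaining=0 emitted=0 chunks_done=0
Byte 2 = 0x0A: mode=DATA remaining=8 emitted=0 chunks_done=0
Byte 3 = '1': mode=DATA remaining=7 emitted=1 chunks_done=0
Byte 4 = '1': mode=DATA remaining=6 emitted=2 chunks_done=0
Byte 5 = '5': mode=DATA remaining=5 emitted=3 chunks_done=0
Byte 6 = 's': mode=DATA remaining=4 emitted=4 chunks_done=0
Byte 7 = 'n': mode=DATA remaining=3 emitted=5 chunks_done=0
Byte 8 = '7': mode=DATA remaining=2 emitted=6 chunks_done=0
Byte 9 = '4': mode=DATA remaining=1 emitted=7 chunks_done=0
Byte 10 = '4': mode=DATA_DONE remaining=0 emitted=8 chunks_done=0
Byte 11 = 0x0D: mode=DATA_CR remaining=0 emitted=8 chunks_done=0
Byte 12 = 0x0A: mode=SIZE remaining=0 emitted=8 chunks_done=1
Byte 13 = '3': mode=SIZE remaining=0 emitted=8 chunks_done=1

Answer: SIZE 0 8 1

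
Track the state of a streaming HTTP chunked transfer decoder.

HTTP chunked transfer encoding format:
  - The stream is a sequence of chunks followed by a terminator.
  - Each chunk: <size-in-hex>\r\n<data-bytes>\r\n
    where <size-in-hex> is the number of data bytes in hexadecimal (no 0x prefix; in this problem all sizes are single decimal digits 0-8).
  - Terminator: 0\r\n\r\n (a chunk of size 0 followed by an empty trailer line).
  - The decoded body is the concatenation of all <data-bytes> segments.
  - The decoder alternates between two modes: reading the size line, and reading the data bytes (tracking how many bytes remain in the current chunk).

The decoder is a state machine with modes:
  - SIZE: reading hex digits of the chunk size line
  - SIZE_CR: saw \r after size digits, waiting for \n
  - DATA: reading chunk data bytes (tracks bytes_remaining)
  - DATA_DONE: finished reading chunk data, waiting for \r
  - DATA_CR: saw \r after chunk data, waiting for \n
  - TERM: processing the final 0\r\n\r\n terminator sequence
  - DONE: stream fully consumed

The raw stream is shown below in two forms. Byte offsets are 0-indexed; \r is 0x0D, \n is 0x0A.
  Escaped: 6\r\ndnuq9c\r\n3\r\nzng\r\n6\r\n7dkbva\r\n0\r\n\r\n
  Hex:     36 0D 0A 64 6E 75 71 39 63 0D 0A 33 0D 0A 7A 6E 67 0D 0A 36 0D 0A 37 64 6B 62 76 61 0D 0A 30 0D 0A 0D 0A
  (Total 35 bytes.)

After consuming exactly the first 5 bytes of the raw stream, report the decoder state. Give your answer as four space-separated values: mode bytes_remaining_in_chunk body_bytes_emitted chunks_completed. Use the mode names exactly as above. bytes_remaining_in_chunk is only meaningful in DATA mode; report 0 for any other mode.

Answer: DATA 4 2 0

Derivation:
Byte 0 = '6': mode=SIZE remaining=0 emitted=0 chunks_done=0
Byte 1 = 0x0D: mode=SIZE_CR remaining=0 emitted=0 chunks_done=0
Byte 2 = 0x0A: mode=DATA remaining=6 emitted=0 chunks_done=0
Byte 3 = 'd': mode=DATA remaining=5 emitted=1 chunks_done=0
Byte 4 = 'n': mode=DATA remaining=4 emitted=2 chunks_done=0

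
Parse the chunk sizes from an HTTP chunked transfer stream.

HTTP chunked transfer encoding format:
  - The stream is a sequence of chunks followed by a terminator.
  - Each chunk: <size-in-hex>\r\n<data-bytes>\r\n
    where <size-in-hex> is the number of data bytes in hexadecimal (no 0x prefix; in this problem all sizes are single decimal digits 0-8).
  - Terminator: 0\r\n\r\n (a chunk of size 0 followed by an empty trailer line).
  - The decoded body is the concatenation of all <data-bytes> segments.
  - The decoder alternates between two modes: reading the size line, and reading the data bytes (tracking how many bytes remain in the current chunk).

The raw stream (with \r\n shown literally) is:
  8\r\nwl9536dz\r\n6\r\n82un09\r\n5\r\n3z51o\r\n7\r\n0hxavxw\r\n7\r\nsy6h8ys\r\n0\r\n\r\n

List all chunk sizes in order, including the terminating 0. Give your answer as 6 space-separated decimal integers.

Answer: 8 6 5 7 7 0

Derivation:
Chunk 1: stream[0..1]='8' size=0x8=8, data at stream[3..11]='wl9536dz' -> body[0..8], body so far='wl9536dz'
Chunk 2: stream[13..14]='6' size=0x6=6, data at stream[16..22]='82un09' -> body[8..14], body so far='wl9536dz82un09'
Chunk 3: stream[24..25]='5' size=0x5=5, data at stream[27..32]='3z51o' -> body[14..19], body so far='wl9536dz82un093z51o'
Chunk 4: stream[34..35]='7' size=0x7=7, data at stream[37..44]='0hxavxw' -> body[19..26], body so far='wl9536dz82un093z51o0hxavxw'
Chunk 5: stream[46..47]='7' size=0x7=7, data at stream[49..56]='sy6h8ys' -> body[26..33], body so far='wl9536dz82un093z51o0hxavxwsy6h8ys'
Chunk 6: stream[58..59]='0' size=0 (terminator). Final body='wl9536dz82un093z51o0hxavxwsy6h8ys' (33 bytes)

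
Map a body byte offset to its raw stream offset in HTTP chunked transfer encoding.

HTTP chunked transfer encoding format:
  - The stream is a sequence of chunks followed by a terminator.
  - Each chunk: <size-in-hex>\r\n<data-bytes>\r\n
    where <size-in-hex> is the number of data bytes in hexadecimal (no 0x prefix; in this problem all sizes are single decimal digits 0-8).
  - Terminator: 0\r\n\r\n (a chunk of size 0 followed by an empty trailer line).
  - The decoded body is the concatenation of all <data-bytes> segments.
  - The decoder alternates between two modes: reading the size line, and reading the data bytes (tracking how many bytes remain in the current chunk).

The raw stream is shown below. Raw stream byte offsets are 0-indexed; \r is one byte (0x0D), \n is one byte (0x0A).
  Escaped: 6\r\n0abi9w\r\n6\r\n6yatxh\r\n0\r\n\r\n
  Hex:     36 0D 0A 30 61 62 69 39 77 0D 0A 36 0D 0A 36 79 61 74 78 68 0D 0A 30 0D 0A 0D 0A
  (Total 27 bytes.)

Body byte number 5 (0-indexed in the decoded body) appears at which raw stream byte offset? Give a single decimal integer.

Answer: 8

Derivation:
Chunk 1: stream[0..1]='6' size=0x6=6, data at stream[3..9]='0abi9w' -> body[0..6], body so far='0abi9w'
Chunk 2: stream[11..12]='6' size=0x6=6, data at stream[14..20]='6yatxh' -> body[6..12], body so far='0abi9w6yatxh'
Chunk 3: stream[22..23]='0' size=0 (terminator). Final body='0abi9w6yatxh' (12 bytes)
Body byte 5 at stream offset 8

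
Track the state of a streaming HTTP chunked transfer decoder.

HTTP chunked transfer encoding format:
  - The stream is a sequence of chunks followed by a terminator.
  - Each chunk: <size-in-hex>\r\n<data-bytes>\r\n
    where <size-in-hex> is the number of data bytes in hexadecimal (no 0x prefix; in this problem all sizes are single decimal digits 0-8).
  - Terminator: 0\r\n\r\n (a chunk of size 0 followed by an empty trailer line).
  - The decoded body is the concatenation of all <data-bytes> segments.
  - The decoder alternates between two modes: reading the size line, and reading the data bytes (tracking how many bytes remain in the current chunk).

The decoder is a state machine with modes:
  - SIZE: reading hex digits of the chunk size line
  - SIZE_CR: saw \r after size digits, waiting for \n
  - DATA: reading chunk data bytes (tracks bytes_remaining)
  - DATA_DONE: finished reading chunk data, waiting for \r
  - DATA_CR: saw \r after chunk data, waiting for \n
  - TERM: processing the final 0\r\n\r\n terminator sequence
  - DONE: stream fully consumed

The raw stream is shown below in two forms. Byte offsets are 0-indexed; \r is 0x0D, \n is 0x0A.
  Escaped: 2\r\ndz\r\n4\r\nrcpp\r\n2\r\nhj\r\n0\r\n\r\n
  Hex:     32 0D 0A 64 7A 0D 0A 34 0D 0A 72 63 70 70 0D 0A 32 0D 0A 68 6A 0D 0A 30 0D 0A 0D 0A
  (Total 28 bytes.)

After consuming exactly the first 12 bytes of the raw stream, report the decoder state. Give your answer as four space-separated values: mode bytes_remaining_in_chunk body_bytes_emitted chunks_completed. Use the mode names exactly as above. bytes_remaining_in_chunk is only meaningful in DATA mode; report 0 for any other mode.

Byte 0 = '2': mode=SIZE remaining=0 emitted=0 chunks_done=0
Byte 1 = 0x0D: mode=SIZE_CR remaining=0 emitted=0 chunks_done=0
Byte 2 = 0x0A: mode=DATA remaining=2 emitted=0 chunks_done=0
Byte 3 = 'd': mode=DATA remaining=1 emitted=1 chunks_done=0
Byte 4 = 'z': mode=DATA_DONE remaining=0 emitted=2 chunks_done=0
Byte 5 = 0x0D: mode=DATA_CR remaining=0 emitted=2 chunks_done=0
Byte 6 = 0x0A: mode=SIZE remaining=0 emitted=2 chunks_done=1
Byte 7 = '4': mode=SIZE remaining=0 emitted=2 chunks_done=1
Byte 8 = 0x0D: mode=SIZE_CR remaining=0 emitted=2 chunks_done=1
Byte 9 = 0x0A: mode=DATA remaining=4 emitted=2 chunks_done=1
Byte 10 = 'r': mode=DATA remaining=3 emitted=3 chunks_done=1
Byte 11 = 'c': mode=DATA remaining=2 emitted=4 chunks_done=1

Answer: DATA 2 4 1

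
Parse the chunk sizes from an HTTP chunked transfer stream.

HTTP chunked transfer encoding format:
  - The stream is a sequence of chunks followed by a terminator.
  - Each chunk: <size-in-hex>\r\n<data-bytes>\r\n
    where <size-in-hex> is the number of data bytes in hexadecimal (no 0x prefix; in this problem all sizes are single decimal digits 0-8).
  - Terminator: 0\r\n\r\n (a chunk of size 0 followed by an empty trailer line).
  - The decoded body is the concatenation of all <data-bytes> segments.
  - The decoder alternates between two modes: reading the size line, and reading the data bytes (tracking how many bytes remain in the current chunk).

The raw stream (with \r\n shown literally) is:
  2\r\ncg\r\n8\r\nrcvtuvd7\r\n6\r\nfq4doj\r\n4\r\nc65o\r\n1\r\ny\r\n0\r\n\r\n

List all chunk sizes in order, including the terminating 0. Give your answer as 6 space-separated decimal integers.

Chunk 1: stream[0..1]='2' size=0x2=2, data at stream[3..5]='cg' -> body[0..2], body so far='cg'
Chunk 2: stream[7..8]='8' size=0x8=8, data at stream[10..18]='rcvtuvd7' -> body[2..10], body so far='cgrcvtuvd7'
Chunk 3: stream[20..21]='6' size=0x6=6, data at stream[23..29]='fq4doj' -> body[10..16], body so far='cgrcvtuvd7fq4doj'
Chunk 4: stream[31..32]='4' size=0x4=4, data at stream[34..38]='c65o' -> body[16..20], body so far='cgrcvtuvd7fq4dojc65o'
Chunk 5: stream[40..41]='1' size=0x1=1, data at stream[43..44]='y' -> body[20..21], body so far='cgrcvtuvd7fq4dojc65oy'
Chunk 6: stream[46..47]='0' size=0 (terminator). Final body='cgrcvtuvd7fq4dojc65oy' (21 bytes)

Answer: 2 8 6 4 1 0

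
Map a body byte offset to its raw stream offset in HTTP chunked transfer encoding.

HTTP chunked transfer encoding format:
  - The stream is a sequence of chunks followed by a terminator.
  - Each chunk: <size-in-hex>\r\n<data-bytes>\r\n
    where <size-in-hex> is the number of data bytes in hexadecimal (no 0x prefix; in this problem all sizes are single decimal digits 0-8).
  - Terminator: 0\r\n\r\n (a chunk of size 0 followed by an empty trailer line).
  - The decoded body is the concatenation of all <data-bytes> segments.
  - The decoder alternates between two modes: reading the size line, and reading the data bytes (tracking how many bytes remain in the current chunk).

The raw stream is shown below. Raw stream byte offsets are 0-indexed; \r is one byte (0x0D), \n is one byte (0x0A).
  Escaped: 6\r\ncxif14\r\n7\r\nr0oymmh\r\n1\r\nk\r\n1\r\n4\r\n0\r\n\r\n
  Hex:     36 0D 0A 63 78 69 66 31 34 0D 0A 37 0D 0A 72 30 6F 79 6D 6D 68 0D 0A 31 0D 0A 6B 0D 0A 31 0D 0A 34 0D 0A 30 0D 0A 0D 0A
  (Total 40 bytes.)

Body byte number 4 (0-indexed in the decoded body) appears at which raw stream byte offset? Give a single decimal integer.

Answer: 7

Derivation:
Chunk 1: stream[0..1]='6' size=0x6=6, data at stream[3..9]='cxif14' -> body[0..6], body so far='cxif14'
Chunk 2: stream[11..12]='7' size=0x7=7, data at stream[14..21]='r0oymmh' -> body[6..13], body so far='cxif14r0oymmh'
Chunk 3: stream[23..24]='1' size=0x1=1, data at stream[26..27]='k' -> body[13..14], body so far='cxif14r0oymmhk'
Chunk 4: stream[29..30]='1' size=0x1=1, data at stream[32..33]='4' -> body[14..15], body so far='cxif14r0oymmhk4'
Chunk 5: stream[35..36]='0' size=0 (terminator). Final body='cxif14r0oymmhk4' (15 bytes)
Body byte 4 at stream offset 7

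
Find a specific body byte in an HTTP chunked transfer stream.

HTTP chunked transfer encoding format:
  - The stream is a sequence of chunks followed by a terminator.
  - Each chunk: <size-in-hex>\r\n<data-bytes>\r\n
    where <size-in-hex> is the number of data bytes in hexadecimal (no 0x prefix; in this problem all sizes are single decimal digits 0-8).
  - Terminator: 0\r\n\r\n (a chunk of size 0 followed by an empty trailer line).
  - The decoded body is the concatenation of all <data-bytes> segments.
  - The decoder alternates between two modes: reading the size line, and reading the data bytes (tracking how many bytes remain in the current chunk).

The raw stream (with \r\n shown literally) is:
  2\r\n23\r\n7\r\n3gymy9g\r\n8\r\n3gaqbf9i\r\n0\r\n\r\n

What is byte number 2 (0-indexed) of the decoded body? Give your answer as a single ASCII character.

Answer: 3

Derivation:
Chunk 1: stream[0..1]='2' size=0x2=2, data at stream[3..5]='23' -> body[0..2], body so far='23'
Chunk 2: stream[7..8]='7' size=0x7=7, data at stream[10..17]='3gymy9g' -> body[2..9], body so far='233gymy9g'
Chunk 3: stream[19..20]='8' size=0x8=8, data at stream[22..30]='3gaqbf9i' -> body[9..17], body so far='233gymy9g3gaqbf9i'
Chunk 4: stream[32..33]='0' size=0 (terminator). Final body='233gymy9g3gaqbf9i' (17 bytes)
Body byte 2 = '3'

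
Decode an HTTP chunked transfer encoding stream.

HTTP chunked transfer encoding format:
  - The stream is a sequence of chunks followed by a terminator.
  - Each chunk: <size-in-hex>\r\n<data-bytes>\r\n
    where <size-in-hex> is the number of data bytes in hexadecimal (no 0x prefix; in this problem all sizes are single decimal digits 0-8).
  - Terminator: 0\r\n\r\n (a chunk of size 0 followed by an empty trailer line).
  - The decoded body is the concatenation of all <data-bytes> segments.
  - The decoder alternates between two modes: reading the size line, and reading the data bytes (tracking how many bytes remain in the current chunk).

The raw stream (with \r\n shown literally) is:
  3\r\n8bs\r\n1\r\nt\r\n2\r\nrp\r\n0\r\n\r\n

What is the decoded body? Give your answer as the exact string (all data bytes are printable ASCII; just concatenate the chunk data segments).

Answer: 8bstrp

Derivation:
Chunk 1: stream[0..1]='3' size=0x3=3, data at stream[3..6]='8bs' -> body[0..3], body so far='8bs'
Chunk 2: stream[8..9]='1' size=0x1=1, data at stream[11..12]='t' -> body[3..4], body so far='8bst'
Chunk 3: stream[14..15]='2' size=0x2=2, data at stream[17..19]='rp' -> body[4..6], body so far='8bstrp'
Chunk 4: stream[21..22]='0' size=0 (terminator). Final body='8bstrp' (6 bytes)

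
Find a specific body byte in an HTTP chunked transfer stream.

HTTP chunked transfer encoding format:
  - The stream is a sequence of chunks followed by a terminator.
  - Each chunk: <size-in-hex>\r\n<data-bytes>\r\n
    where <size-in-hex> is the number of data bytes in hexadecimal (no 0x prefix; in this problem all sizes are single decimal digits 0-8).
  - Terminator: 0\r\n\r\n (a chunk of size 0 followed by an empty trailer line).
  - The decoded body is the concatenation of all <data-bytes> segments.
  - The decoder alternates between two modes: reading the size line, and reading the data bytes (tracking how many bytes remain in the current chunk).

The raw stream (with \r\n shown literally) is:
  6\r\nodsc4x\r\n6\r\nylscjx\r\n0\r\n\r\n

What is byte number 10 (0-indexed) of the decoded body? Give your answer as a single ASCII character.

Answer: j

Derivation:
Chunk 1: stream[0..1]='6' size=0x6=6, data at stream[3..9]='odsc4x' -> body[0..6], body so far='odsc4x'
Chunk 2: stream[11..12]='6' size=0x6=6, data at stream[14..20]='ylscjx' -> body[6..12], body so far='odsc4xylscjx'
Chunk 3: stream[22..23]='0' size=0 (terminator). Final body='odsc4xylscjx' (12 bytes)
Body byte 10 = 'j'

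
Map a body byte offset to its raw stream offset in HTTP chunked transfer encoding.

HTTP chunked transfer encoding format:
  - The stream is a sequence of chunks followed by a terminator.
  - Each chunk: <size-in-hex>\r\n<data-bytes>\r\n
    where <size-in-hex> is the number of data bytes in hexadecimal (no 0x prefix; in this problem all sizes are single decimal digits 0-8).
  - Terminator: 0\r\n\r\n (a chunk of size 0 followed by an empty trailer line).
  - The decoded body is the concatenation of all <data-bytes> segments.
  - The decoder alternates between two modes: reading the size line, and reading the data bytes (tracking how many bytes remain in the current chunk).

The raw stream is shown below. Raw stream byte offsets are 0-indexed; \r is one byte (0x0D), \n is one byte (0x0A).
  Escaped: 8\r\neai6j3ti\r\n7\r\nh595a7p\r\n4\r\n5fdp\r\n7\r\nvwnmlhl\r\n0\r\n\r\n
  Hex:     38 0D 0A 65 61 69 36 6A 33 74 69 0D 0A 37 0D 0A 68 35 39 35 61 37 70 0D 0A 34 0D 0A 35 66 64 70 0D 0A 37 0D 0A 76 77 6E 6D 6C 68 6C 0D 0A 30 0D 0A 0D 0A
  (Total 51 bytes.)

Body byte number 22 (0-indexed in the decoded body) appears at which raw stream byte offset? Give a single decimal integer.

Answer: 40

Derivation:
Chunk 1: stream[0..1]='8' size=0x8=8, data at stream[3..11]='eai6j3ti' -> body[0..8], body so far='eai6j3ti'
Chunk 2: stream[13..14]='7' size=0x7=7, data at stream[16..23]='h595a7p' -> body[8..15], body so far='eai6j3tih595a7p'
Chunk 3: stream[25..26]='4' size=0x4=4, data at stream[28..32]='5fdp' -> body[15..19], body so far='eai6j3tih595a7p5fdp'
Chunk 4: stream[34..35]='7' size=0x7=7, data at stream[37..44]='vwnmlhl' -> body[19..26], body so far='eai6j3tih595a7p5fdpvwnmlhl'
Chunk 5: stream[46..47]='0' size=0 (terminator). Final body='eai6j3tih595a7p5fdpvwnmlhl' (26 bytes)
Body byte 22 at stream offset 40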